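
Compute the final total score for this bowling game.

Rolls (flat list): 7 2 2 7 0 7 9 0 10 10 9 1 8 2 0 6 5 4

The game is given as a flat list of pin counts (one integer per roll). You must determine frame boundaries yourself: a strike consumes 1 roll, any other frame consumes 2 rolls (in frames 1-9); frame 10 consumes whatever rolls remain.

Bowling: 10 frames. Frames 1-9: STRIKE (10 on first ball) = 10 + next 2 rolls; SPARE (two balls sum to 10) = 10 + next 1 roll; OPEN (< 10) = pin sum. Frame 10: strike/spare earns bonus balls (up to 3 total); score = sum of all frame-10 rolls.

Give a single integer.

Frame 1: OPEN (7+2=9). Cumulative: 9
Frame 2: OPEN (2+7=9). Cumulative: 18
Frame 3: OPEN (0+7=7). Cumulative: 25
Frame 4: OPEN (9+0=9). Cumulative: 34
Frame 5: STRIKE. 10 + next two rolls (10+9) = 29. Cumulative: 63
Frame 6: STRIKE. 10 + next two rolls (9+1) = 20. Cumulative: 83
Frame 7: SPARE (9+1=10). 10 + next roll (8) = 18. Cumulative: 101
Frame 8: SPARE (8+2=10). 10 + next roll (0) = 10. Cumulative: 111
Frame 9: OPEN (0+6=6). Cumulative: 117
Frame 10: OPEN. Sum of all frame-10 rolls (5+4) = 9. Cumulative: 126

Answer: 126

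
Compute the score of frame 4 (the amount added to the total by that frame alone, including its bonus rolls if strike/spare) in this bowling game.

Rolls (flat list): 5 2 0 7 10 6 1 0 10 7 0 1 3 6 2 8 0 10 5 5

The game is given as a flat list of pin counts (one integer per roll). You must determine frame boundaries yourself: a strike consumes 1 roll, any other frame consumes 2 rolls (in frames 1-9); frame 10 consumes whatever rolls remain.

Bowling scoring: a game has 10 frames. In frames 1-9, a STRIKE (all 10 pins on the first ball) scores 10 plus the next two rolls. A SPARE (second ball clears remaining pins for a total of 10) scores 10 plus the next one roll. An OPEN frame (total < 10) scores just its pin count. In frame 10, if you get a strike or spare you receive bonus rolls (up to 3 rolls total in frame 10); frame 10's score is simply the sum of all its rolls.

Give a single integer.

Frame 1: OPEN (5+2=7). Cumulative: 7
Frame 2: OPEN (0+7=7). Cumulative: 14
Frame 3: STRIKE. 10 + next two rolls (6+1) = 17. Cumulative: 31
Frame 4: OPEN (6+1=7). Cumulative: 38
Frame 5: SPARE (0+10=10). 10 + next roll (7) = 17. Cumulative: 55
Frame 6: OPEN (7+0=7). Cumulative: 62

Answer: 7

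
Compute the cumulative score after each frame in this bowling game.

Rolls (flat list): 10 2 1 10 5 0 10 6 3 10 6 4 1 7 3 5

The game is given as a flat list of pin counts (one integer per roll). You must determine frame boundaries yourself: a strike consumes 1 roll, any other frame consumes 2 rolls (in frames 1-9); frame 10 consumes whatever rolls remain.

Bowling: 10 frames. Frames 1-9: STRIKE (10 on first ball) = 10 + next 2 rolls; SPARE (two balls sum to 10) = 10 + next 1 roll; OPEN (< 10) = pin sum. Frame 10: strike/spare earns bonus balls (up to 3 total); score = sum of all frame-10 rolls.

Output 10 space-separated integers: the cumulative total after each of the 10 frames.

Answer: 13 16 31 36 55 64 84 95 103 111

Derivation:
Frame 1: STRIKE. 10 + next two rolls (2+1) = 13. Cumulative: 13
Frame 2: OPEN (2+1=3). Cumulative: 16
Frame 3: STRIKE. 10 + next two rolls (5+0) = 15. Cumulative: 31
Frame 4: OPEN (5+0=5). Cumulative: 36
Frame 5: STRIKE. 10 + next two rolls (6+3) = 19. Cumulative: 55
Frame 6: OPEN (6+3=9). Cumulative: 64
Frame 7: STRIKE. 10 + next two rolls (6+4) = 20. Cumulative: 84
Frame 8: SPARE (6+4=10). 10 + next roll (1) = 11. Cumulative: 95
Frame 9: OPEN (1+7=8). Cumulative: 103
Frame 10: OPEN. Sum of all frame-10 rolls (3+5) = 8. Cumulative: 111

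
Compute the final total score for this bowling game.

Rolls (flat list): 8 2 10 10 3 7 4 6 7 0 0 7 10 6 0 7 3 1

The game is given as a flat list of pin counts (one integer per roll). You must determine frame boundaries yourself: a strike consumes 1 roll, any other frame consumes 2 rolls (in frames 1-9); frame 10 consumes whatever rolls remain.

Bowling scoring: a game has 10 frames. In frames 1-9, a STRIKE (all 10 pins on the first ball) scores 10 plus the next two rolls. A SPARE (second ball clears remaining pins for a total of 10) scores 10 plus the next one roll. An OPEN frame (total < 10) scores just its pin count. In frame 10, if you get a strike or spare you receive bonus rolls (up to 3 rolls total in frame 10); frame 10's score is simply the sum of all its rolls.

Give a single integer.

Frame 1: SPARE (8+2=10). 10 + next roll (10) = 20. Cumulative: 20
Frame 2: STRIKE. 10 + next two rolls (10+3) = 23. Cumulative: 43
Frame 3: STRIKE. 10 + next two rolls (3+7) = 20. Cumulative: 63
Frame 4: SPARE (3+7=10). 10 + next roll (4) = 14. Cumulative: 77
Frame 5: SPARE (4+6=10). 10 + next roll (7) = 17. Cumulative: 94
Frame 6: OPEN (7+0=7). Cumulative: 101
Frame 7: OPEN (0+7=7). Cumulative: 108
Frame 8: STRIKE. 10 + next two rolls (6+0) = 16. Cumulative: 124
Frame 9: OPEN (6+0=6). Cumulative: 130
Frame 10: SPARE. Sum of all frame-10 rolls (7+3+1) = 11. Cumulative: 141

Answer: 141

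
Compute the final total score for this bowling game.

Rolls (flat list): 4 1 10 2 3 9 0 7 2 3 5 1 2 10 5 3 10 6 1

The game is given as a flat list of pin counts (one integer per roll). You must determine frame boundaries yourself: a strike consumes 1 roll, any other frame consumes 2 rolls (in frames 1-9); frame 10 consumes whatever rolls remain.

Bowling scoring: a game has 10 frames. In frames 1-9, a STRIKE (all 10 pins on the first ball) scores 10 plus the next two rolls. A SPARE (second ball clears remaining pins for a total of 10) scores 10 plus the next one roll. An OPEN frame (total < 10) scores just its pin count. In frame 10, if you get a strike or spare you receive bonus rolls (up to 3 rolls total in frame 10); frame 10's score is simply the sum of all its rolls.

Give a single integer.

Answer: 97

Derivation:
Frame 1: OPEN (4+1=5). Cumulative: 5
Frame 2: STRIKE. 10 + next two rolls (2+3) = 15. Cumulative: 20
Frame 3: OPEN (2+3=5). Cumulative: 25
Frame 4: OPEN (9+0=9). Cumulative: 34
Frame 5: OPEN (7+2=9). Cumulative: 43
Frame 6: OPEN (3+5=8). Cumulative: 51
Frame 7: OPEN (1+2=3). Cumulative: 54
Frame 8: STRIKE. 10 + next two rolls (5+3) = 18. Cumulative: 72
Frame 9: OPEN (5+3=8). Cumulative: 80
Frame 10: STRIKE. Sum of all frame-10 rolls (10+6+1) = 17. Cumulative: 97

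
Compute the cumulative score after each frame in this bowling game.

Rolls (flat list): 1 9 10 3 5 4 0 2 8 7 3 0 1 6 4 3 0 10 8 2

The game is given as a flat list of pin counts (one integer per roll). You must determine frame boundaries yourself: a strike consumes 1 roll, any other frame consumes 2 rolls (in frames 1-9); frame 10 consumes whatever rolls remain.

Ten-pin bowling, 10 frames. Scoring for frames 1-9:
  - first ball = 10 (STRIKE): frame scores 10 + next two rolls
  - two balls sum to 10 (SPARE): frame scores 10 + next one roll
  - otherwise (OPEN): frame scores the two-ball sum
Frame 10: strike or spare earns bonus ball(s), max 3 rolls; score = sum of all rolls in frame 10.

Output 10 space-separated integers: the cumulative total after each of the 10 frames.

Answer: 20 38 46 50 67 77 78 91 94 114

Derivation:
Frame 1: SPARE (1+9=10). 10 + next roll (10) = 20. Cumulative: 20
Frame 2: STRIKE. 10 + next two rolls (3+5) = 18. Cumulative: 38
Frame 3: OPEN (3+5=8). Cumulative: 46
Frame 4: OPEN (4+0=4). Cumulative: 50
Frame 5: SPARE (2+8=10). 10 + next roll (7) = 17. Cumulative: 67
Frame 6: SPARE (7+3=10). 10 + next roll (0) = 10. Cumulative: 77
Frame 7: OPEN (0+1=1). Cumulative: 78
Frame 8: SPARE (6+4=10). 10 + next roll (3) = 13. Cumulative: 91
Frame 9: OPEN (3+0=3). Cumulative: 94
Frame 10: STRIKE. Sum of all frame-10 rolls (10+8+2) = 20. Cumulative: 114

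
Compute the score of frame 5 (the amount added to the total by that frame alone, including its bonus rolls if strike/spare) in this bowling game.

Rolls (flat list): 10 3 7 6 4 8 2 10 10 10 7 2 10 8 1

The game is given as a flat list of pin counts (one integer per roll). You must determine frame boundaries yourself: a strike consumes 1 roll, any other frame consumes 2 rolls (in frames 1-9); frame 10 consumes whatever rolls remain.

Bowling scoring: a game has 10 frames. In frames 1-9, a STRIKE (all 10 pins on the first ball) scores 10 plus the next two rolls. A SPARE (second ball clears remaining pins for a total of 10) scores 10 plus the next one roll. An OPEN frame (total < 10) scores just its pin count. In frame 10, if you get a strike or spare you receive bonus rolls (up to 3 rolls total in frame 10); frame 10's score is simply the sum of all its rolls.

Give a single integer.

Frame 1: STRIKE. 10 + next two rolls (3+7) = 20. Cumulative: 20
Frame 2: SPARE (3+7=10). 10 + next roll (6) = 16. Cumulative: 36
Frame 3: SPARE (6+4=10). 10 + next roll (8) = 18. Cumulative: 54
Frame 4: SPARE (8+2=10). 10 + next roll (10) = 20. Cumulative: 74
Frame 5: STRIKE. 10 + next two rolls (10+10) = 30. Cumulative: 104
Frame 6: STRIKE. 10 + next two rolls (10+7) = 27. Cumulative: 131
Frame 7: STRIKE. 10 + next two rolls (7+2) = 19. Cumulative: 150

Answer: 30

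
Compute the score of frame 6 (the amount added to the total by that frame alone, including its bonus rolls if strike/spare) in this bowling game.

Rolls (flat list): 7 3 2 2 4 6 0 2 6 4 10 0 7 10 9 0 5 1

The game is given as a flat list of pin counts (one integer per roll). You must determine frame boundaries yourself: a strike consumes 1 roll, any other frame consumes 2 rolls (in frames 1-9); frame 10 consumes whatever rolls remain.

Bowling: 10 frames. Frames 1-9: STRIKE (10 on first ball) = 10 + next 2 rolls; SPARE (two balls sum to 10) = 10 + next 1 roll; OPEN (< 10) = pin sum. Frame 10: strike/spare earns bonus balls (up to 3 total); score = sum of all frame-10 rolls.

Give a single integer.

Answer: 17

Derivation:
Frame 1: SPARE (7+3=10). 10 + next roll (2) = 12. Cumulative: 12
Frame 2: OPEN (2+2=4). Cumulative: 16
Frame 3: SPARE (4+6=10). 10 + next roll (0) = 10. Cumulative: 26
Frame 4: OPEN (0+2=2). Cumulative: 28
Frame 5: SPARE (6+4=10). 10 + next roll (10) = 20. Cumulative: 48
Frame 6: STRIKE. 10 + next two rolls (0+7) = 17. Cumulative: 65
Frame 7: OPEN (0+7=7). Cumulative: 72
Frame 8: STRIKE. 10 + next two rolls (9+0) = 19. Cumulative: 91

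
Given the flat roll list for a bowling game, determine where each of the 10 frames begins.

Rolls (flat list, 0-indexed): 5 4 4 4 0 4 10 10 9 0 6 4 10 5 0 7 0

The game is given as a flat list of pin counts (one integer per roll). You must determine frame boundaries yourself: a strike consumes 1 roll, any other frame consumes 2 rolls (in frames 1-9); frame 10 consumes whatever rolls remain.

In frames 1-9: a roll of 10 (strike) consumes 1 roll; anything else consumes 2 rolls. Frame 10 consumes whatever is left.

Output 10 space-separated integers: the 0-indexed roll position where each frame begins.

Answer: 0 2 4 6 7 8 10 12 13 15

Derivation:
Frame 1 starts at roll index 0: rolls=5,4 (sum=9), consumes 2 rolls
Frame 2 starts at roll index 2: rolls=4,4 (sum=8), consumes 2 rolls
Frame 3 starts at roll index 4: rolls=0,4 (sum=4), consumes 2 rolls
Frame 4 starts at roll index 6: roll=10 (strike), consumes 1 roll
Frame 5 starts at roll index 7: roll=10 (strike), consumes 1 roll
Frame 6 starts at roll index 8: rolls=9,0 (sum=9), consumes 2 rolls
Frame 7 starts at roll index 10: rolls=6,4 (sum=10), consumes 2 rolls
Frame 8 starts at roll index 12: roll=10 (strike), consumes 1 roll
Frame 9 starts at roll index 13: rolls=5,0 (sum=5), consumes 2 rolls
Frame 10 starts at roll index 15: 2 remaining rolls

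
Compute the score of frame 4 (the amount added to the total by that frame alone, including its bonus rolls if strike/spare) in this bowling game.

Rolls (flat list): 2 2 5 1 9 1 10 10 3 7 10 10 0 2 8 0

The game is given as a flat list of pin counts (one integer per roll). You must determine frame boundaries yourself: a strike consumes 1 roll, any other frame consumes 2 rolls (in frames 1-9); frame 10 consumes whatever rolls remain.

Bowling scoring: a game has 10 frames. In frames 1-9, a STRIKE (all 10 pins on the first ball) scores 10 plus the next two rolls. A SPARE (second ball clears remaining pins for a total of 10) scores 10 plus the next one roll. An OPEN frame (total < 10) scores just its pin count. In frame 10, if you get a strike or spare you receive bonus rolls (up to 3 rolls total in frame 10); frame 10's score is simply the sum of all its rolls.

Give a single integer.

Answer: 23

Derivation:
Frame 1: OPEN (2+2=4). Cumulative: 4
Frame 2: OPEN (5+1=6). Cumulative: 10
Frame 3: SPARE (9+1=10). 10 + next roll (10) = 20. Cumulative: 30
Frame 4: STRIKE. 10 + next two rolls (10+3) = 23. Cumulative: 53
Frame 5: STRIKE. 10 + next two rolls (3+7) = 20. Cumulative: 73
Frame 6: SPARE (3+7=10). 10 + next roll (10) = 20. Cumulative: 93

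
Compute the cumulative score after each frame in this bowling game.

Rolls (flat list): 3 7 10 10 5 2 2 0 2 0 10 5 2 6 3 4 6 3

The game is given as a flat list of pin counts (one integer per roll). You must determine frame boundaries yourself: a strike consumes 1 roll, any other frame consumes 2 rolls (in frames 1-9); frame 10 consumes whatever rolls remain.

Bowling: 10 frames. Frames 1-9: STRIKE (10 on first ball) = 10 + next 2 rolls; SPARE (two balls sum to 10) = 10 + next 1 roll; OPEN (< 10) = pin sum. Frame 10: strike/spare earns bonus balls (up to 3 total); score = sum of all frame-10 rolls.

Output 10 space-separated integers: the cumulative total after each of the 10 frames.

Frame 1: SPARE (3+7=10). 10 + next roll (10) = 20. Cumulative: 20
Frame 2: STRIKE. 10 + next two rolls (10+5) = 25. Cumulative: 45
Frame 3: STRIKE. 10 + next two rolls (5+2) = 17. Cumulative: 62
Frame 4: OPEN (5+2=7). Cumulative: 69
Frame 5: OPEN (2+0=2). Cumulative: 71
Frame 6: OPEN (2+0=2). Cumulative: 73
Frame 7: STRIKE. 10 + next two rolls (5+2) = 17. Cumulative: 90
Frame 8: OPEN (5+2=7). Cumulative: 97
Frame 9: OPEN (6+3=9). Cumulative: 106
Frame 10: SPARE. Sum of all frame-10 rolls (4+6+3) = 13. Cumulative: 119

Answer: 20 45 62 69 71 73 90 97 106 119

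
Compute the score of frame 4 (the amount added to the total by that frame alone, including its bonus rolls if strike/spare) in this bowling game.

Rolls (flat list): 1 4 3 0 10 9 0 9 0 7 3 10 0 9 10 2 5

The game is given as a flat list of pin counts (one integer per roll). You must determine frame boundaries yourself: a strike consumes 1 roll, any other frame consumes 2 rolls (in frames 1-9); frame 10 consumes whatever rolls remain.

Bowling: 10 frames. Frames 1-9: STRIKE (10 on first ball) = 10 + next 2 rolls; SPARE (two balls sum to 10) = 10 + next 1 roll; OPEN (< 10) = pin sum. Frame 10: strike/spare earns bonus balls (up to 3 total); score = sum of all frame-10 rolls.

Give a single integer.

Answer: 9

Derivation:
Frame 1: OPEN (1+4=5). Cumulative: 5
Frame 2: OPEN (3+0=3). Cumulative: 8
Frame 3: STRIKE. 10 + next two rolls (9+0) = 19. Cumulative: 27
Frame 4: OPEN (9+0=9). Cumulative: 36
Frame 5: OPEN (9+0=9). Cumulative: 45
Frame 6: SPARE (7+3=10). 10 + next roll (10) = 20. Cumulative: 65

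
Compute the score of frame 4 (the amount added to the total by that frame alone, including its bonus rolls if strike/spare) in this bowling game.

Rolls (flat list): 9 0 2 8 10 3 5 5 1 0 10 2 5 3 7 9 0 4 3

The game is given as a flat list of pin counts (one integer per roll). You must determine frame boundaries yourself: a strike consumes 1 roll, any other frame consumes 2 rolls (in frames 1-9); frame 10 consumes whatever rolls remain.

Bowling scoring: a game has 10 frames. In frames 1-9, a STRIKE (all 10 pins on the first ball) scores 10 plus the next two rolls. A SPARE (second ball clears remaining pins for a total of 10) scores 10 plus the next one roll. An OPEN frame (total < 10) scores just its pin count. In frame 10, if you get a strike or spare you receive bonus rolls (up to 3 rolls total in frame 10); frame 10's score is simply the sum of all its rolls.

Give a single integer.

Frame 1: OPEN (9+0=9). Cumulative: 9
Frame 2: SPARE (2+8=10). 10 + next roll (10) = 20. Cumulative: 29
Frame 3: STRIKE. 10 + next two rolls (3+5) = 18. Cumulative: 47
Frame 4: OPEN (3+5=8). Cumulative: 55
Frame 5: OPEN (5+1=6). Cumulative: 61
Frame 6: SPARE (0+10=10). 10 + next roll (2) = 12. Cumulative: 73

Answer: 8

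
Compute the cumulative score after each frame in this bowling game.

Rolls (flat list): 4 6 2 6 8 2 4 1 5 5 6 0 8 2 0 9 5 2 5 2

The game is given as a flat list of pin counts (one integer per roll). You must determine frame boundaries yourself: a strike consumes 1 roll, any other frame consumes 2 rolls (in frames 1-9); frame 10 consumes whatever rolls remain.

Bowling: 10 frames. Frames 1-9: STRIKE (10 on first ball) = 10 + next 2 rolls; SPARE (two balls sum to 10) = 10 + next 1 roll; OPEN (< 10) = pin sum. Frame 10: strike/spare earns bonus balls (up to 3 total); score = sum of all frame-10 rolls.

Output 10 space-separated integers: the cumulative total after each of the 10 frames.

Answer: 12 20 34 39 55 61 71 80 87 94

Derivation:
Frame 1: SPARE (4+6=10). 10 + next roll (2) = 12. Cumulative: 12
Frame 2: OPEN (2+6=8). Cumulative: 20
Frame 3: SPARE (8+2=10). 10 + next roll (4) = 14. Cumulative: 34
Frame 4: OPEN (4+1=5). Cumulative: 39
Frame 5: SPARE (5+5=10). 10 + next roll (6) = 16. Cumulative: 55
Frame 6: OPEN (6+0=6). Cumulative: 61
Frame 7: SPARE (8+2=10). 10 + next roll (0) = 10. Cumulative: 71
Frame 8: OPEN (0+9=9). Cumulative: 80
Frame 9: OPEN (5+2=7). Cumulative: 87
Frame 10: OPEN. Sum of all frame-10 rolls (5+2) = 7. Cumulative: 94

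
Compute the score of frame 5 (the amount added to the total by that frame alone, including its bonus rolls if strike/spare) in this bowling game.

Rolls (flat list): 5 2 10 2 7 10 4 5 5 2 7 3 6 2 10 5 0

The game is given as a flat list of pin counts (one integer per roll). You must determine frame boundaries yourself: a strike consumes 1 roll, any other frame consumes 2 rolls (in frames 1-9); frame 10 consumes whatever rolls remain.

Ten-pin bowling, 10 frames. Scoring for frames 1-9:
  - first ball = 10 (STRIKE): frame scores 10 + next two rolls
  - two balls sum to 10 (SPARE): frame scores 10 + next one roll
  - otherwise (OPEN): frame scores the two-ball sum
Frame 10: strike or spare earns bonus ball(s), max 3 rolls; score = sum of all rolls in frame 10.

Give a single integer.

Frame 1: OPEN (5+2=7). Cumulative: 7
Frame 2: STRIKE. 10 + next two rolls (2+7) = 19. Cumulative: 26
Frame 3: OPEN (2+7=9). Cumulative: 35
Frame 4: STRIKE. 10 + next two rolls (4+5) = 19. Cumulative: 54
Frame 5: OPEN (4+5=9). Cumulative: 63
Frame 6: OPEN (5+2=7). Cumulative: 70
Frame 7: SPARE (7+3=10). 10 + next roll (6) = 16. Cumulative: 86

Answer: 9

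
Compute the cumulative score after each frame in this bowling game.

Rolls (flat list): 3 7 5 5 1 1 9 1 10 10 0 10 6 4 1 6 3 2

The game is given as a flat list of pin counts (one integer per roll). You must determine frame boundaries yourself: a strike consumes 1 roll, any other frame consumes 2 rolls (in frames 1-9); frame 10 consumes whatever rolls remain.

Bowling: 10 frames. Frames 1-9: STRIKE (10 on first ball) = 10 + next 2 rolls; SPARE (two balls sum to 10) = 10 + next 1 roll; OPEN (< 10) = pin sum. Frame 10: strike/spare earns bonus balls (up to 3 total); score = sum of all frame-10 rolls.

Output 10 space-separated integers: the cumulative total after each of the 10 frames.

Answer: 15 26 28 48 68 88 104 115 122 127

Derivation:
Frame 1: SPARE (3+7=10). 10 + next roll (5) = 15. Cumulative: 15
Frame 2: SPARE (5+5=10). 10 + next roll (1) = 11. Cumulative: 26
Frame 3: OPEN (1+1=2). Cumulative: 28
Frame 4: SPARE (9+1=10). 10 + next roll (10) = 20. Cumulative: 48
Frame 5: STRIKE. 10 + next two rolls (10+0) = 20. Cumulative: 68
Frame 6: STRIKE. 10 + next two rolls (0+10) = 20. Cumulative: 88
Frame 7: SPARE (0+10=10). 10 + next roll (6) = 16. Cumulative: 104
Frame 8: SPARE (6+4=10). 10 + next roll (1) = 11. Cumulative: 115
Frame 9: OPEN (1+6=7). Cumulative: 122
Frame 10: OPEN. Sum of all frame-10 rolls (3+2) = 5. Cumulative: 127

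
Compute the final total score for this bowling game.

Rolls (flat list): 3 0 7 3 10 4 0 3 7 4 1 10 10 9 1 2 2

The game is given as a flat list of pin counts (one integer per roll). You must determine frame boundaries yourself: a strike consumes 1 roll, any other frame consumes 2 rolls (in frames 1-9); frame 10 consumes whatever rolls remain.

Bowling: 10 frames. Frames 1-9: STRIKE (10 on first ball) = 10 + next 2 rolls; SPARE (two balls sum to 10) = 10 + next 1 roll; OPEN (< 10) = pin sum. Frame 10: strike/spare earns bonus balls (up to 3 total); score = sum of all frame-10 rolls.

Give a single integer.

Answer: 125

Derivation:
Frame 1: OPEN (3+0=3). Cumulative: 3
Frame 2: SPARE (7+3=10). 10 + next roll (10) = 20. Cumulative: 23
Frame 3: STRIKE. 10 + next two rolls (4+0) = 14. Cumulative: 37
Frame 4: OPEN (4+0=4). Cumulative: 41
Frame 5: SPARE (3+7=10). 10 + next roll (4) = 14. Cumulative: 55
Frame 6: OPEN (4+1=5). Cumulative: 60
Frame 7: STRIKE. 10 + next two rolls (10+9) = 29. Cumulative: 89
Frame 8: STRIKE. 10 + next two rolls (9+1) = 20. Cumulative: 109
Frame 9: SPARE (9+1=10). 10 + next roll (2) = 12. Cumulative: 121
Frame 10: OPEN. Sum of all frame-10 rolls (2+2) = 4. Cumulative: 125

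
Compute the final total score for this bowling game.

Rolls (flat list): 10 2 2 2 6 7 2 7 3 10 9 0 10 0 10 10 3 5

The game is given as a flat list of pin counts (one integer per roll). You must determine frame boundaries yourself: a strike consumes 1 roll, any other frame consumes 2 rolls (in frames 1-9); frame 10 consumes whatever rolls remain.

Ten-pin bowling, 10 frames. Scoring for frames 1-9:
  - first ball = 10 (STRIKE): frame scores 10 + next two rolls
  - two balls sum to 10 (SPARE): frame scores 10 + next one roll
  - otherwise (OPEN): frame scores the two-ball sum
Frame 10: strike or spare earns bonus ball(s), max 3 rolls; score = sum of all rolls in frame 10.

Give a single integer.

Frame 1: STRIKE. 10 + next two rolls (2+2) = 14. Cumulative: 14
Frame 2: OPEN (2+2=4). Cumulative: 18
Frame 3: OPEN (2+6=8). Cumulative: 26
Frame 4: OPEN (7+2=9). Cumulative: 35
Frame 5: SPARE (7+3=10). 10 + next roll (10) = 20. Cumulative: 55
Frame 6: STRIKE. 10 + next two rolls (9+0) = 19. Cumulative: 74
Frame 7: OPEN (9+0=9). Cumulative: 83
Frame 8: STRIKE. 10 + next two rolls (0+10) = 20. Cumulative: 103
Frame 9: SPARE (0+10=10). 10 + next roll (10) = 20. Cumulative: 123
Frame 10: STRIKE. Sum of all frame-10 rolls (10+3+5) = 18. Cumulative: 141

Answer: 141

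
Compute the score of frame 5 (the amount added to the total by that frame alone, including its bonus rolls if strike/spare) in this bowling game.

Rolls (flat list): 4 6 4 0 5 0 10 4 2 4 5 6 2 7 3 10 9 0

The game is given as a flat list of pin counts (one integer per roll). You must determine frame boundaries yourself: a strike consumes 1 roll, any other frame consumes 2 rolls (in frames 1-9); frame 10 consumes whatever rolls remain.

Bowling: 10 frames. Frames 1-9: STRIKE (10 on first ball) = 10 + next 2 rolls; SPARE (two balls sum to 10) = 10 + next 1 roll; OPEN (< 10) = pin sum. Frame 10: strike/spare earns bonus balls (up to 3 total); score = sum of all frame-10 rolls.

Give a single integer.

Answer: 6

Derivation:
Frame 1: SPARE (4+6=10). 10 + next roll (4) = 14. Cumulative: 14
Frame 2: OPEN (4+0=4). Cumulative: 18
Frame 3: OPEN (5+0=5). Cumulative: 23
Frame 4: STRIKE. 10 + next two rolls (4+2) = 16. Cumulative: 39
Frame 5: OPEN (4+2=6). Cumulative: 45
Frame 6: OPEN (4+5=9). Cumulative: 54
Frame 7: OPEN (6+2=8). Cumulative: 62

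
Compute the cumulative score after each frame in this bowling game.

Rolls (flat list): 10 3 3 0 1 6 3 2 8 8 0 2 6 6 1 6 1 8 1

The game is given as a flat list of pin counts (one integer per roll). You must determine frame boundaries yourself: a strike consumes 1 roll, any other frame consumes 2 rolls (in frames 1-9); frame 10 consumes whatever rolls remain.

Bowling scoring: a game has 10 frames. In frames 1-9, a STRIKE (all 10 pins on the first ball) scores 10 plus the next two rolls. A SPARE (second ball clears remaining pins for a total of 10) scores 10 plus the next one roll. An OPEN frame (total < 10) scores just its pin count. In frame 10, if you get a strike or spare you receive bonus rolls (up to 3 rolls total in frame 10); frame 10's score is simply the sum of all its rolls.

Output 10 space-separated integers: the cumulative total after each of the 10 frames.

Frame 1: STRIKE. 10 + next two rolls (3+3) = 16. Cumulative: 16
Frame 2: OPEN (3+3=6). Cumulative: 22
Frame 3: OPEN (0+1=1). Cumulative: 23
Frame 4: OPEN (6+3=9). Cumulative: 32
Frame 5: SPARE (2+8=10). 10 + next roll (8) = 18. Cumulative: 50
Frame 6: OPEN (8+0=8). Cumulative: 58
Frame 7: OPEN (2+6=8). Cumulative: 66
Frame 8: OPEN (6+1=7). Cumulative: 73
Frame 9: OPEN (6+1=7). Cumulative: 80
Frame 10: OPEN. Sum of all frame-10 rolls (8+1) = 9. Cumulative: 89

Answer: 16 22 23 32 50 58 66 73 80 89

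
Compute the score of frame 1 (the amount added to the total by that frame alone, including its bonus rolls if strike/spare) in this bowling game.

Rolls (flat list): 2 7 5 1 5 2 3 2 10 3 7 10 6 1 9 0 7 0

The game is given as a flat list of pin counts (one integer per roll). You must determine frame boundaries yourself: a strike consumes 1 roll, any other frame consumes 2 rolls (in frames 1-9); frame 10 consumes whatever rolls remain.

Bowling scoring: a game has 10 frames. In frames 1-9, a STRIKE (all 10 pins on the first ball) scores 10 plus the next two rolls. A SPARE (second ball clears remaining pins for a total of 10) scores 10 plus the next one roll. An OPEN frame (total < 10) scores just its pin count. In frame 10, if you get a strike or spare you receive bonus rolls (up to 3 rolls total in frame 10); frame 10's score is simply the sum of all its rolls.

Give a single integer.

Frame 1: OPEN (2+7=9). Cumulative: 9
Frame 2: OPEN (5+1=6). Cumulative: 15
Frame 3: OPEN (5+2=7). Cumulative: 22

Answer: 9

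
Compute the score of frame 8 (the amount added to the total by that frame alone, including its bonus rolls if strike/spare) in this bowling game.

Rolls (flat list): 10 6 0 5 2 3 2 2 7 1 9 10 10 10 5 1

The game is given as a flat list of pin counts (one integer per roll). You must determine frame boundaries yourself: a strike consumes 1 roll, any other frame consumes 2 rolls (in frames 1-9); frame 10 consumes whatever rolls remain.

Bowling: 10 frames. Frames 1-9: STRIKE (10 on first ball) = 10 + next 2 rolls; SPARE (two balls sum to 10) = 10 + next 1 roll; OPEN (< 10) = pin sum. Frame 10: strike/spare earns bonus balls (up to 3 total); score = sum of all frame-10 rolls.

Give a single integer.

Frame 1: STRIKE. 10 + next two rolls (6+0) = 16. Cumulative: 16
Frame 2: OPEN (6+0=6). Cumulative: 22
Frame 3: OPEN (5+2=7). Cumulative: 29
Frame 4: OPEN (3+2=5). Cumulative: 34
Frame 5: OPEN (2+7=9). Cumulative: 43
Frame 6: SPARE (1+9=10). 10 + next roll (10) = 20. Cumulative: 63
Frame 7: STRIKE. 10 + next two rolls (10+10) = 30. Cumulative: 93
Frame 8: STRIKE. 10 + next two rolls (10+5) = 25. Cumulative: 118
Frame 9: STRIKE. 10 + next two rolls (5+1) = 16. Cumulative: 134
Frame 10: OPEN. Sum of all frame-10 rolls (5+1) = 6. Cumulative: 140

Answer: 25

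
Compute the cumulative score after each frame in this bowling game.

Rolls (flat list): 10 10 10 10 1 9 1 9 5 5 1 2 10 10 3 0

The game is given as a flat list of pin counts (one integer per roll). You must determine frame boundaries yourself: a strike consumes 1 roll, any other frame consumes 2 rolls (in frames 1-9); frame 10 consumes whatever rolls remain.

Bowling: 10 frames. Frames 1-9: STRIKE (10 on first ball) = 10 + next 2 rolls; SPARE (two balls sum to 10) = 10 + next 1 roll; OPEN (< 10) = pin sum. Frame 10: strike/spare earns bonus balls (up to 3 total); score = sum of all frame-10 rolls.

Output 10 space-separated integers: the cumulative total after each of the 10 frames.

Answer: 30 60 81 101 112 127 138 141 164 177

Derivation:
Frame 1: STRIKE. 10 + next two rolls (10+10) = 30. Cumulative: 30
Frame 2: STRIKE. 10 + next two rolls (10+10) = 30. Cumulative: 60
Frame 3: STRIKE. 10 + next two rolls (10+1) = 21. Cumulative: 81
Frame 4: STRIKE. 10 + next two rolls (1+9) = 20. Cumulative: 101
Frame 5: SPARE (1+9=10). 10 + next roll (1) = 11. Cumulative: 112
Frame 6: SPARE (1+9=10). 10 + next roll (5) = 15. Cumulative: 127
Frame 7: SPARE (5+5=10). 10 + next roll (1) = 11. Cumulative: 138
Frame 8: OPEN (1+2=3). Cumulative: 141
Frame 9: STRIKE. 10 + next two rolls (10+3) = 23. Cumulative: 164
Frame 10: STRIKE. Sum of all frame-10 rolls (10+3+0) = 13. Cumulative: 177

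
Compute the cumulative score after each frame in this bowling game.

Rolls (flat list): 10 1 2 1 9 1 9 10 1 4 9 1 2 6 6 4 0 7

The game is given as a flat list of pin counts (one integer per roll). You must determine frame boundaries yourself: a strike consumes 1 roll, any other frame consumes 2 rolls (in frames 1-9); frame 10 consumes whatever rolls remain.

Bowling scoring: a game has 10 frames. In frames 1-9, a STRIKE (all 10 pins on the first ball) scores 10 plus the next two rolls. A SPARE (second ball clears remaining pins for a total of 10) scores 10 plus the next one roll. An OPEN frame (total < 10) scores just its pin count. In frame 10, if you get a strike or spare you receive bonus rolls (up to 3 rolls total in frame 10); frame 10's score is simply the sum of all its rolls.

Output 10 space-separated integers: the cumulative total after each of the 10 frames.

Frame 1: STRIKE. 10 + next two rolls (1+2) = 13. Cumulative: 13
Frame 2: OPEN (1+2=3). Cumulative: 16
Frame 3: SPARE (1+9=10). 10 + next roll (1) = 11. Cumulative: 27
Frame 4: SPARE (1+9=10). 10 + next roll (10) = 20. Cumulative: 47
Frame 5: STRIKE. 10 + next two rolls (1+4) = 15. Cumulative: 62
Frame 6: OPEN (1+4=5). Cumulative: 67
Frame 7: SPARE (9+1=10). 10 + next roll (2) = 12. Cumulative: 79
Frame 8: OPEN (2+6=8). Cumulative: 87
Frame 9: SPARE (6+4=10). 10 + next roll (0) = 10. Cumulative: 97
Frame 10: OPEN. Sum of all frame-10 rolls (0+7) = 7. Cumulative: 104

Answer: 13 16 27 47 62 67 79 87 97 104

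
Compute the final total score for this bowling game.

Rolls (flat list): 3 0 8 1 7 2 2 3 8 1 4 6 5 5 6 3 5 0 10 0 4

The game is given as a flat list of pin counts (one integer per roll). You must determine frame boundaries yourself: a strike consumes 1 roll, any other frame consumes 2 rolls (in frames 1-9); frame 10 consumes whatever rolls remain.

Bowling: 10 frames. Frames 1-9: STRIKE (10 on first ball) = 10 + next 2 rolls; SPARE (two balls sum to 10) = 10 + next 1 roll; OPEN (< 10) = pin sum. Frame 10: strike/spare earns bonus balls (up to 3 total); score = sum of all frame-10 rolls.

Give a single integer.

Answer: 94

Derivation:
Frame 1: OPEN (3+0=3). Cumulative: 3
Frame 2: OPEN (8+1=9). Cumulative: 12
Frame 3: OPEN (7+2=9). Cumulative: 21
Frame 4: OPEN (2+3=5). Cumulative: 26
Frame 5: OPEN (8+1=9). Cumulative: 35
Frame 6: SPARE (4+6=10). 10 + next roll (5) = 15. Cumulative: 50
Frame 7: SPARE (5+5=10). 10 + next roll (6) = 16. Cumulative: 66
Frame 8: OPEN (6+3=9). Cumulative: 75
Frame 9: OPEN (5+0=5). Cumulative: 80
Frame 10: STRIKE. Sum of all frame-10 rolls (10+0+4) = 14. Cumulative: 94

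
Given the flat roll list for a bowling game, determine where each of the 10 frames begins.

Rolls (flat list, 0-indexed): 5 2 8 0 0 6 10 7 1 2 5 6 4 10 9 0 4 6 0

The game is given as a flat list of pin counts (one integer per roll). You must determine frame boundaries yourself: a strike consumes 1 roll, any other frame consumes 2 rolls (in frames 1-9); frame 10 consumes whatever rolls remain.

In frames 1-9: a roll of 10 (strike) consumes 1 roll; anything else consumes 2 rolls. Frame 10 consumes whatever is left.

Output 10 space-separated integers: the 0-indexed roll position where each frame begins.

Frame 1 starts at roll index 0: rolls=5,2 (sum=7), consumes 2 rolls
Frame 2 starts at roll index 2: rolls=8,0 (sum=8), consumes 2 rolls
Frame 3 starts at roll index 4: rolls=0,6 (sum=6), consumes 2 rolls
Frame 4 starts at roll index 6: roll=10 (strike), consumes 1 roll
Frame 5 starts at roll index 7: rolls=7,1 (sum=8), consumes 2 rolls
Frame 6 starts at roll index 9: rolls=2,5 (sum=7), consumes 2 rolls
Frame 7 starts at roll index 11: rolls=6,4 (sum=10), consumes 2 rolls
Frame 8 starts at roll index 13: roll=10 (strike), consumes 1 roll
Frame 9 starts at roll index 14: rolls=9,0 (sum=9), consumes 2 rolls
Frame 10 starts at roll index 16: 3 remaining rolls

Answer: 0 2 4 6 7 9 11 13 14 16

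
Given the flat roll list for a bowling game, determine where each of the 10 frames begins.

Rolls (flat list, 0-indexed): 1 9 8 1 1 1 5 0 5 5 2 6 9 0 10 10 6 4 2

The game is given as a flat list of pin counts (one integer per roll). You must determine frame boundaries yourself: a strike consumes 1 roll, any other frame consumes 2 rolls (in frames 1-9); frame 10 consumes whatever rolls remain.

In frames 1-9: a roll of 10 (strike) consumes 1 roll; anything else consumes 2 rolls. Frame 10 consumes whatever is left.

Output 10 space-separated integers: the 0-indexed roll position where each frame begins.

Frame 1 starts at roll index 0: rolls=1,9 (sum=10), consumes 2 rolls
Frame 2 starts at roll index 2: rolls=8,1 (sum=9), consumes 2 rolls
Frame 3 starts at roll index 4: rolls=1,1 (sum=2), consumes 2 rolls
Frame 4 starts at roll index 6: rolls=5,0 (sum=5), consumes 2 rolls
Frame 5 starts at roll index 8: rolls=5,5 (sum=10), consumes 2 rolls
Frame 6 starts at roll index 10: rolls=2,6 (sum=8), consumes 2 rolls
Frame 7 starts at roll index 12: rolls=9,0 (sum=9), consumes 2 rolls
Frame 8 starts at roll index 14: roll=10 (strike), consumes 1 roll
Frame 9 starts at roll index 15: roll=10 (strike), consumes 1 roll
Frame 10 starts at roll index 16: 3 remaining rolls

Answer: 0 2 4 6 8 10 12 14 15 16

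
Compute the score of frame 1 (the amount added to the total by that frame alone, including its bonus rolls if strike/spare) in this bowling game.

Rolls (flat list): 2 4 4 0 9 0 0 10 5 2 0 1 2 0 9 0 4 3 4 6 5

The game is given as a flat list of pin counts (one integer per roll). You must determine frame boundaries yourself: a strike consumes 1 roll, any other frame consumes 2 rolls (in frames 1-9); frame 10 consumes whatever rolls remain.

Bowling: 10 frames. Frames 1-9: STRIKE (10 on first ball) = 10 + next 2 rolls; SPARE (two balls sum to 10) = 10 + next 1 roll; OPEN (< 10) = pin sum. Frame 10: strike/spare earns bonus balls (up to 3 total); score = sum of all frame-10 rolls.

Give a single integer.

Answer: 6

Derivation:
Frame 1: OPEN (2+4=6). Cumulative: 6
Frame 2: OPEN (4+0=4). Cumulative: 10
Frame 3: OPEN (9+0=9). Cumulative: 19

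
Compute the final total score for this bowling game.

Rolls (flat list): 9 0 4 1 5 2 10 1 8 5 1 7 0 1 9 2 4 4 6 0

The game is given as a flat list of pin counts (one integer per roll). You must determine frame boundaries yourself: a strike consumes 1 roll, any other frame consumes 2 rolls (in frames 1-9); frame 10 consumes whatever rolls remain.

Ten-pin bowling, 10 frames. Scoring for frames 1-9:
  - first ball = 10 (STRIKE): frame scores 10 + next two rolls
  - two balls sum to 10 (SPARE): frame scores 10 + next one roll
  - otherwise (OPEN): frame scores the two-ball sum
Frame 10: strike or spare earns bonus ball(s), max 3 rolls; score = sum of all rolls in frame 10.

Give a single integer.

Frame 1: OPEN (9+0=9). Cumulative: 9
Frame 2: OPEN (4+1=5). Cumulative: 14
Frame 3: OPEN (5+2=7). Cumulative: 21
Frame 4: STRIKE. 10 + next two rolls (1+8) = 19. Cumulative: 40
Frame 5: OPEN (1+8=9). Cumulative: 49
Frame 6: OPEN (5+1=6). Cumulative: 55
Frame 7: OPEN (7+0=7). Cumulative: 62
Frame 8: SPARE (1+9=10). 10 + next roll (2) = 12. Cumulative: 74
Frame 9: OPEN (2+4=6). Cumulative: 80
Frame 10: SPARE. Sum of all frame-10 rolls (4+6+0) = 10. Cumulative: 90

Answer: 90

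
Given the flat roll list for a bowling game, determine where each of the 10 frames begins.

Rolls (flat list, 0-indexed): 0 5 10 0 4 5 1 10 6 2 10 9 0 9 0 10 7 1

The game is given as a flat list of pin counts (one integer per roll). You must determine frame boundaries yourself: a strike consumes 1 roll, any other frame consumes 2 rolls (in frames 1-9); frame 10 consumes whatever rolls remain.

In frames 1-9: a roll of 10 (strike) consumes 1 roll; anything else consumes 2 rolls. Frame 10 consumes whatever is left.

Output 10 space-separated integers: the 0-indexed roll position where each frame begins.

Answer: 0 2 3 5 7 8 10 11 13 15

Derivation:
Frame 1 starts at roll index 0: rolls=0,5 (sum=5), consumes 2 rolls
Frame 2 starts at roll index 2: roll=10 (strike), consumes 1 roll
Frame 3 starts at roll index 3: rolls=0,4 (sum=4), consumes 2 rolls
Frame 4 starts at roll index 5: rolls=5,1 (sum=6), consumes 2 rolls
Frame 5 starts at roll index 7: roll=10 (strike), consumes 1 roll
Frame 6 starts at roll index 8: rolls=6,2 (sum=8), consumes 2 rolls
Frame 7 starts at roll index 10: roll=10 (strike), consumes 1 roll
Frame 8 starts at roll index 11: rolls=9,0 (sum=9), consumes 2 rolls
Frame 9 starts at roll index 13: rolls=9,0 (sum=9), consumes 2 rolls
Frame 10 starts at roll index 15: 3 remaining rolls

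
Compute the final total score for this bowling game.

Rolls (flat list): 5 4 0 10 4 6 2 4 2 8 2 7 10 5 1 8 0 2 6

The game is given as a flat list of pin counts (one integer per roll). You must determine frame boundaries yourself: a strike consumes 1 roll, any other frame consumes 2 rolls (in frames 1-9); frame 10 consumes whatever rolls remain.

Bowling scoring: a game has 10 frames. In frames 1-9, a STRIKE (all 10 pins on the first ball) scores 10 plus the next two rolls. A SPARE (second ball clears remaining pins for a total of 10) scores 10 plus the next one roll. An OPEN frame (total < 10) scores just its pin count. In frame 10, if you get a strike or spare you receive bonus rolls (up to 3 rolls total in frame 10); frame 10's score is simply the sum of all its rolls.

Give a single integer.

Answer: 100

Derivation:
Frame 1: OPEN (5+4=9). Cumulative: 9
Frame 2: SPARE (0+10=10). 10 + next roll (4) = 14. Cumulative: 23
Frame 3: SPARE (4+6=10). 10 + next roll (2) = 12. Cumulative: 35
Frame 4: OPEN (2+4=6). Cumulative: 41
Frame 5: SPARE (2+8=10). 10 + next roll (2) = 12. Cumulative: 53
Frame 6: OPEN (2+7=9). Cumulative: 62
Frame 7: STRIKE. 10 + next two rolls (5+1) = 16. Cumulative: 78
Frame 8: OPEN (5+1=6). Cumulative: 84
Frame 9: OPEN (8+0=8). Cumulative: 92
Frame 10: OPEN. Sum of all frame-10 rolls (2+6) = 8. Cumulative: 100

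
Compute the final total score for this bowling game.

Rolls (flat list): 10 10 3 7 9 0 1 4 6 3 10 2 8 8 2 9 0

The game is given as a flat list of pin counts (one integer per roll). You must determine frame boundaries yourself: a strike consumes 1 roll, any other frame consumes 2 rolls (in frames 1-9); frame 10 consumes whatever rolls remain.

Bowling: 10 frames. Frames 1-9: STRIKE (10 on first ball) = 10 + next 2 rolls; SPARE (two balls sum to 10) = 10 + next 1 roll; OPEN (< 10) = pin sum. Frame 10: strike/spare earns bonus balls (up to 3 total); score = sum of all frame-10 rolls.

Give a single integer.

Frame 1: STRIKE. 10 + next two rolls (10+3) = 23. Cumulative: 23
Frame 2: STRIKE. 10 + next two rolls (3+7) = 20. Cumulative: 43
Frame 3: SPARE (3+7=10). 10 + next roll (9) = 19. Cumulative: 62
Frame 4: OPEN (9+0=9). Cumulative: 71
Frame 5: OPEN (1+4=5). Cumulative: 76
Frame 6: OPEN (6+3=9). Cumulative: 85
Frame 7: STRIKE. 10 + next two rolls (2+8) = 20. Cumulative: 105
Frame 8: SPARE (2+8=10). 10 + next roll (8) = 18. Cumulative: 123
Frame 9: SPARE (8+2=10). 10 + next roll (9) = 19. Cumulative: 142
Frame 10: OPEN. Sum of all frame-10 rolls (9+0) = 9. Cumulative: 151

Answer: 151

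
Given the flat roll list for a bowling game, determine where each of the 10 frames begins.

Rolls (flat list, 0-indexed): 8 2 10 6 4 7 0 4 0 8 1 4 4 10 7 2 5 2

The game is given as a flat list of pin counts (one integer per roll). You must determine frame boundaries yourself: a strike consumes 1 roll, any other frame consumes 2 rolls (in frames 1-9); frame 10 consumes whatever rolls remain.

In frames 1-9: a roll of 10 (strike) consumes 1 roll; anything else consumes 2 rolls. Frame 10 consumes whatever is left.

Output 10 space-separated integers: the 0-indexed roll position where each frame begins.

Frame 1 starts at roll index 0: rolls=8,2 (sum=10), consumes 2 rolls
Frame 2 starts at roll index 2: roll=10 (strike), consumes 1 roll
Frame 3 starts at roll index 3: rolls=6,4 (sum=10), consumes 2 rolls
Frame 4 starts at roll index 5: rolls=7,0 (sum=7), consumes 2 rolls
Frame 5 starts at roll index 7: rolls=4,0 (sum=4), consumes 2 rolls
Frame 6 starts at roll index 9: rolls=8,1 (sum=9), consumes 2 rolls
Frame 7 starts at roll index 11: rolls=4,4 (sum=8), consumes 2 rolls
Frame 8 starts at roll index 13: roll=10 (strike), consumes 1 roll
Frame 9 starts at roll index 14: rolls=7,2 (sum=9), consumes 2 rolls
Frame 10 starts at roll index 16: 2 remaining rolls

Answer: 0 2 3 5 7 9 11 13 14 16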